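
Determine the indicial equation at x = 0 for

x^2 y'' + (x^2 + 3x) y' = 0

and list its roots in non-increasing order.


Divide by x^2 to reach normal form y'' + P_1(x) y' + P_2(x) y = 0 with P_1(x) = 1 + 3/x and P_2(x) = 0.
x = 0 is a singular point because the y'-coefficient 1 + 3/x has a pole at x = 0.
It is a regular singular point because x P_1(x) = p(x) = x + 3 and x^2 P_2(x) = q(x) = 0 are polynomials, hence analytic at x = 0.
p(0) = 3,  q(0) = 0.
Indicial equation: r(r-1) + p(0) r + q(0) = 0, i.e. r^2 + (p(0) - 1) r + q(0) = 0, i.e. r^2 + 2 r = 0.
Discriminant: (2)^2 - 4(0) = 4, so r = (-2 ± 2)/2.
Solving: r_1 = 0, r_2 = -2.

indicial: r^2 + 2 r = 0; roots r_1 = 0, r_2 = -2


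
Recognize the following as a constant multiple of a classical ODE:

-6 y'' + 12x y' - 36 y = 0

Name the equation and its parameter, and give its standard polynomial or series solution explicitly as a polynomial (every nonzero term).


All three coefficients share the factor -6; dividing through by -6 gives  y'' - 2x y' + 6 y = 0.
This matches the Hermite equation y'' - 2x y' + 2n y = 0 with 2n = 6, so n = 3; the polynomial solution is H_3(x).
With y = sum_k a_k x^k, matching x^k gives (k+2)(k+1) a_{k+2} = 2(k - n) a_k = 2(k - 3) a_k. The right side vanishes at k = 3, so the series with the parity of 3 terminates at degree 3.
Standard normalization: leading coefficient of H_n is 2^n, so a_3 = 2^3 = 8. Work downward with a_k = (k+1)(k+2) a_{k+2} / (2(k - n)):
  a_1 = (2)(3)(8) / (2(1 - 3)) = 48/(-4) = -12
Hence H_3(x) = 8 x^3 - 12 x.

H_3(x); series = 8 x^3 - 12 x


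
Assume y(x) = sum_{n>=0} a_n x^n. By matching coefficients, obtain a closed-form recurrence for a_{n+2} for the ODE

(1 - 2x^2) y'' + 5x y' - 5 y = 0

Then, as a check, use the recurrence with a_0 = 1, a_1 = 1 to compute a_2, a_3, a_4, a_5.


Substitute y = sum_n a_n x^n.
(1 - 2 x^2) y'' contributes (n+2)(n+1) a_{n+2} - 2 n(n-1) a_n at x^n.
5 x y'(x) contributes 5 n a_n at x^n.
-5 y(x) contributes -5 a_n at x^n.
Matching x^n: (n+2)(n+1) a_{n+2} + (-2 n(n-1) + 5 n - 5) a_n = 0.
Thus a_{n+2} = (2 n(n-1) - 5 n + 5) / ((n+1)(n+2)) * a_n.

Check with a_0 = 1, a_1 = 1 (apply the recurrence for n = 0, 1, 2, 3): a_0 = 1, a_1 = 1, a_2 = 5/2, a_3 = 0, a_4 = -5/24, a_5 = 0.

a_(n+2) = (2 n(n-1) - 5 n + 5) / ((n+1)(n+2)) * a_n; check: a_0 = 1, a_1 = 1, a_2 = 5/2, a_3 = 0, a_4 = -5/24, a_5 = 0


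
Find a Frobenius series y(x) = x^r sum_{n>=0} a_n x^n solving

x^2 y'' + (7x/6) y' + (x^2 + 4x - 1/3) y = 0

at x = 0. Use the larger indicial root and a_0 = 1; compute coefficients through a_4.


Write in Frobenius form y'' + (p(x)/x) y' + (q(x)/x^2) y = 0:
  p(x) = 7/6,  q(x) = x^2 + 4x - 1/3.
Indicial equation: r(r-1) + (7/6) r + (-1/3) = 0 -> roots r_1 = 1/2, r_2 = -2/3.
Take r = r_1 = 1/2. Let y(x) = x^r sum_{n>=0} a_n x^n with a_0 = 1.
Substitute y = x^r sum a_n x^n and match x^{r+n}. The recurrence is
  D(n) a_n + 4 a_{n-1} + 1 a_{n-2} = 0,  where D(n) = (r+n)(r+n-1) + (7/6)(r+n) + (-1/3).
  a_n = [-4 a_{n-1} - 1 a_{n-2}] / D(n).
Since the indicial polynomial factors as (r - r_1)(r - r_2), D(n) = (r_1 + n - r_1)(r_1 + n - r_2) = n(n + 7/6).
Evaluating step by step (a_0 = 1):
  n = 1: D(1) = 1(1 + 7/6) = 13/6; numerator = -4(1) = -4; a_1 = (-4)/(13/6) = -24/13
  n = 2: D(2) = 2(2 + 7/6) = 19/3; numerator = -4(-24/13) - 1(1) = 83/13; a_2 = (83/13)/(19/3) = 249/247
  n = 3: D(3) = 3(3 + 7/6) = 25/2; numerator = -4(249/247) - 1(-24/13) = -540/247; a_3 = (-540/247)/(25/2) = -216/1235
  n = 4: D(4) = 4(4 + 7/6) = 62/3; numerator = -4(-216/1235) - 1(249/247) = -381/1235; a_4 = (-381/1235)/(62/3) = -1143/76570

r = 1/2; a_0 = 1; a_1 = -24/13; a_2 = 249/247; a_3 = -216/1235; a_4 = -1143/76570


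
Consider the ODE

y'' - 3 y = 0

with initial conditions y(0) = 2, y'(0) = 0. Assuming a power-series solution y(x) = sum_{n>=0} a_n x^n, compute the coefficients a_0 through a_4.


Ansatz: y(x) = sum_{n>=0} a_n x^n, so y'(x) = sum_{n>=1} n a_n x^(n-1) and y''(x) = sum_{n>=2} n(n-1) a_n x^(n-2).
Substitute into P(x) y'' + Q(x) y' + R(x) y = 0 with P(x) = 1, Q(x) = 0, R(x) = -3, and match powers of x.
Initial conditions: a_0 = 2, a_1 = 0.
Setting the coefficient of each power of x to zero and solving order by order (substituting the coefficients already found):
  x^0: 2 a_2 - 3 a_0 = 0  ->  2 a_2 = 3 a_0 = 6  ->  a_2 = 3
  x^1: 6 a_3 - 3 a_1 = 0  ->  6 a_3 = 3 a_1 = 0  ->  a_3 = 0
  x^2: 12 a_4 - 3 a_2 = 0  ->  12 a_4 = 3 a_2 = 9  ->  a_4 = 3/4
Truncated series: y(x) = 2 + 3 x^2 + (3/4) x^4 + O(x^5).

a_0 = 2; a_1 = 0; a_2 = 3; a_3 = 0; a_4 = 3/4


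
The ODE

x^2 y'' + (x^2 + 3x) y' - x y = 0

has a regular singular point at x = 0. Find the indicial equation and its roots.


Divide by x^2 to reach normal form y'' + P_1(x) y' + P_2(x) y = 0 with P_1(x) = 1 + 3/x and P_2(x) = -1/x.
x = 0 is a singular point because the y'-coefficient 1 + 3/x has a pole at x = 0 and the y-coefficient -1/x has a pole at x = 0.
It is a regular singular point because x P_1(x) = p(x) = x + 3 and x^2 P_2(x) = q(x) = -x are polynomials, hence analytic at x = 0.
p(0) = 3,  q(0) = 0.
Indicial equation: r(r-1) + p(0) r + q(0) = 0, i.e. r^2 + (p(0) - 1) r + q(0) = 0, i.e. r^2 + 2 r = 0.
Discriminant: (2)^2 - 4(0) = 4, so r = (-2 ± 2)/2.
Solving: r_1 = 0, r_2 = -2.

indicial: r^2 + 2 r = 0; roots r_1 = 0, r_2 = -2


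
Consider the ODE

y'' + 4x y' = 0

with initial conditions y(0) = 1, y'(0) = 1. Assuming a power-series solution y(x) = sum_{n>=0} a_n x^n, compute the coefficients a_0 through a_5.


Ansatz: y(x) = sum_{n>=0} a_n x^n, so y'(x) = sum_{n>=1} n a_n x^(n-1) and y''(x) = sum_{n>=2} n(n-1) a_n x^(n-2).
Substitute into P(x) y'' + Q(x) y' + R(x) y = 0 with P(x) = 1, Q(x) = 4x, R(x) = 0, and match powers of x.
Initial conditions: a_0 = 1, a_1 = 1.
Setting the coefficient of each power of x to zero and solving order by order (substituting the coefficients already found):
  x^0: 2 a_2 = 0  ->  a_2 = 0
  x^1: 6 a_3 + 4 a_1 = 0  ->  6 a_3 = -4 a_1 = -4  ->  a_3 = -2/3
  x^2: 12 a_4 + 8 a_2 = 0  ->  12 a_4 = -8 a_2 = 0  ->  a_4 = 0
  x^3: 20 a_5 + 12 a_3 = 0  ->  20 a_5 = -12 a_3 = 8  ->  a_5 = 2/5
Truncated series: y(x) = 1 + x - (2/3) x^3 + (2/5) x^5 + O(x^6).

a_0 = 1; a_1 = 1; a_2 = 0; a_3 = -2/3; a_4 = 0; a_5 = 2/5


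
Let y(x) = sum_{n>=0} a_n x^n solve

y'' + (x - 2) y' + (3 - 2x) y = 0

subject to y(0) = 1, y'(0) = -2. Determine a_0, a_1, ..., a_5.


Ansatz: y(x) = sum_{n>=0} a_n x^n, so y'(x) = sum_{n>=1} n a_n x^(n-1) and y''(x) = sum_{n>=2} n(n-1) a_n x^(n-2).
Substitute into P(x) y'' + Q(x) y' + R(x) y = 0 with P(x) = 1, Q(x) = x - 2, R(x) = 3 - 2x, and match powers of x.
Initial conditions: a_0 = 1, a_1 = -2.
Setting the coefficient of each power of x to zero and solving order by order (substituting the coefficients already found):
  x^0: 2 a_2 - 2 a_1 + 3 a_0 = 0  ->  2 a_2 = 2 a_1 - 3 a_0 = -7  ->  a_2 = -7/2
  x^1: 6 a_3 - 4 a_2 + 4 a_1 - 2 a_0 = 0  ->  6 a_3 = 4 a_2 - 4 a_1 + 2 a_0 = -4  ->  a_3 = -2/3
  x^2: 12 a_4 - 6 a_3 + 5 a_2 - 2 a_1 = 0  ->  12 a_4 = 6 a_3 - 5 a_2 + 2 a_1 = 19/2  ->  a_4 = 19/24
  x^3: 20 a_5 - 8 a_4 + 6 a_3 - 2 a_2 = 0  ->  20 a_5 = 8 a_4 - 6 a_3 + 2 a_2 = 10/3  ->  a_5 = 1/6
Truncated series: y(x) = 1 - 2 x - (7/2) x^2 - (2/3) x^3 + (19/24) x^4 + (1/6) x^5 + O(x^6).

a_0 = 1; a_1 = -2; a_2 = -7/2; a_3 = -2/3; a_4 = 19/24; a_5 = 1/6


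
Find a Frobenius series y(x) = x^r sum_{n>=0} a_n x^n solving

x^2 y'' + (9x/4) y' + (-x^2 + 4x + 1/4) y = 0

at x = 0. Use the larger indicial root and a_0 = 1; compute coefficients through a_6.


Write in Frobenius form y'' + (p(x)/x) y' + (q(x)/x^2) y = 0:
  p(x) = 9/4,  q(x) = -x^2 + 4x + 1/4.
Indicial equation: r(r-1) + (9/4) r + (1/4) = 0 -> roots r_1 = -1/4, r_2 = -1.
Take r = r_1 = -1/4. Let y(x) = x^r sum_{n>=0} a_n x^n with a_0 = 1.
Substitute y = x^r sum a_n x^n and match x^{r+n}. The recurrence is
  D(n) a_n + 4 a_{n-1} - 1 a_{n-2} = 0,  where D(n) = (r+n)(r+n-1) + (9/4)(r+n) + (1/4).
  a_n = [-4 a_{n-1} + 1 a_{n-2}] / D(n).
Since the indicial polynomial factors as (r - r_1)(r - r_2), D(n) = (r_1 + n - r_1)(r_1 + n - r_2) = n(n + 3/4).
Evaluating step by step (a_0 = 1):
  n = 1: D(1) = 1(1 + 3/4) = 7/4; numerator = -4(1) = -4; a_1 = (-4)/(7/4) = -16/7
  n = 2: D(2) = 2(2 + 3/4) = 11/2; numerator = -4(-16/7) + 1(1) = 71/7; a_2 = (71/7)/(11/2) = 142/77
  n = 3: D(3) = 3(3 + 3/4) = 45/4; numerator = -4(142/77) + 1(-16/7) = -744/77; a_3 = (-744/77)/(45/4) = -992/1155
  n = 4: D(4) = 4(4 + 3/4) = 19; numerator = -4(-992/1155) + 1(142/77) = 6098/1155; a_4 = (6098/1155)/(19) = 6098/21945
  n = 5: D(5) = 5(5 + 3/4) = 115/4; numerator = -4(6098/21945) + 1(-992/1155) = -8648/4389; a_5 = (-8648/4389)/(115/4) = -1504/21945
  n = 6: D(6) = 6(6 + 3/4) = 81/2; numerator = -4(-1504/21945) + 1(6098/21945) = 4038/7315; a_6 = (4038/7315)/(81/2) = 2692/197505

r = -1/4; a_0 = 1; a_1 = -16/7; a_2 = 142/77; a_3 = -992/1155; a_4 = 6098/21945; a_5 = -1504/21945; a_6 = 2692/197505


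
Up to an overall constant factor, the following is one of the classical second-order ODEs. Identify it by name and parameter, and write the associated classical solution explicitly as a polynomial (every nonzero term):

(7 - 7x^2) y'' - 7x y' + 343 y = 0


All three coefficients share the factor 7; dividing through by 7 gives  (1 - x^2) y'' - x y' + 49 y = 0.
This matches the Chebyshev equation (1 - x^2) y'' - x y' + n^2 y = 0 (note the -x y' term, not -2x y') with n^2 = 49, so n = 7; the polynomial solution is T_7(x).
With y = sum_k a_k x^k, matching x^k gives (k+2)(k+1) a_{k+2} = (k^2 - n^2) a_k = (k - 7)(k + 7) a_k. The right side vanishes at k = 7, so the series with the parity of 7 terminates at degree 7.
Standard normalization: leading coefficient of T_n is 2^(n-1), so a_7 = 2^6 = 64. Work downward with a_k = (k+1)(k+2) a_{k+2} / ((k - 7)(k + 7)):
  a_5 = (6)(7)(64) / ((5 - 7)(5 + 7)) = 2688/(-24) = -112
  a_3 = (4)(5)(-112) / ((3 - 7)(3 + 7)) = -2240/(-40) = 56
  a_1 = (2)(3)(56) / ((1 - 7)(1 + 7)) = 336/(-48) = -7
Hence T_7(x) = 64 x^7 - 112 x^5 + 56 x^3 - 7 x.

T_7(x); series = 64 x^7 - 112 x^5 + 56 x^3 - 7 x


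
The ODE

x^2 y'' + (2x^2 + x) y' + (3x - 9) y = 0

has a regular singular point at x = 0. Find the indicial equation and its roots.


Divide by x^2 to reach normal form y'' + P_1(x) y' + P_2(x) y = 0 with P_1(x) = 2 + 1/x and P_2(x) = 3/x - 9/x^2.
x = 0 is a singular point because the y'-coefficient 2 + 1/x has a pole at x = 0 and the y-coefficient 3/x - 9/x^2 has a pole at x = 0.
It is a regular singular point because x P_1(x) = p(x) = 2x + 1 and x^2 P_2(x) = q(x) = 3x - 9 are polynomials, hence analytic at x = 0.
p(0) = 1,  q(0) = -9.
Indicial equation: r(r-1) + p(0) r + q(0) = 0, i.e. r^2 + (p(0) - 1) r + q(0) = 0, i.e. r^2 - 9 = 0.
Discriminant: (0)^2 - 4(-9) = 36, so r = (0 ± 6)/2.
Solving: r_1 = 3, r_2 = -3.

indicial: r^2 - 9 = 0; roots r_1 = 3, r_2 = -3


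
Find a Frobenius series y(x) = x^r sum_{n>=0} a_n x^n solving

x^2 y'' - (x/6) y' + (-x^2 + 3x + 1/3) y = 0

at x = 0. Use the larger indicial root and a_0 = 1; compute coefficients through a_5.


Write in Frobenius form y'' + (p(x)/x) y' + (q(x)/x^2) y = 0:
  p(x) = -1/6,  q(x) = -x^2 + 3x + 1/3.
Indicial equation: r(r-1) + (-1/6) r + (1/3) = 0 -> roots r_1 = 2/3, r_2 = 1/2.
Take r = r_1 = 2/3. Let y(x) = x^r sum_{n>=0} a_n x^n with a_0 = 1.
Substitute y = x^r sum a_n x^n and match x^{r+n}. The recurrence is
  D(n) a_n + 3 a_{n-1} - 1 a_{n-2} = 0,  where D(n) = (r+n)(r+n-1) + (-1/6)(r+n) + (1/3).
  a_n = [-3 a_{n-1} + 1 a_{n-2}] / D(n).
Since the indicial polynomial factors as (r - r_1)(r - r_2), D(n) = (r_1 + n - r_1)(r_1 + n - r_2) = n(n + 1/6).
Evaluating step by step (a_0 = 1):
  n = 1: D(1) = 1(1 + 1/6) = 7/6; numerator = -3(1) = -3; a_1 = (-3)/(7/6) = -18/7
  n = 2: D(2) = 2(2 + 1/6) = 13/3; numerator = -3(-18/7) + 1(1) = 61/7; a_2 = (61/7)/(13/3) = 183/91
  n = 3: D(3) = 3(3 + 1/6) = 19/2; numerator = -3(183/91) + 1(-18/7) = -783/91; a_3 = (-783/91)/(19/2) = -1566/1729
  n = 4: D(4) = 4(4 + 1/6) = 50/3; numerator = -3(-1566/1729) + 1(183/91) = 8175/1729; a_4 = (8175/1729)/(50/3) = 981/3458
  n = 5: D(5) = 5(5 + 1/6) = 155/6; numerator = -3(981/3458) + 1(-1566/1729) = -6075/3458; a_5 = (-6075/3458)/(155/6) = -3645/53599

r = 2/3; a_0 = 1; a_1 = -18/7; a_2 = 183/91; a_3 = -1566/1729; a_4 = 981/3458; a_5 = -3645/53599


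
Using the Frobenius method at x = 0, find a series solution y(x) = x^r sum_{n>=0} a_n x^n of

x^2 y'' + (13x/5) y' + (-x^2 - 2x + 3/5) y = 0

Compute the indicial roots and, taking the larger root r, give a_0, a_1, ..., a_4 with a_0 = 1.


Write in Frobenius form y'' + (p(x)/x) y' + (q(x)/x^2) y = 0:
  p(x) = 13/5,  q(x) = -x^2 - 2x + 3/5.
Indicial equation: r(r-1) + (13/5) r + (3/5) = 0 -> roots r_1 = -3/5, r_2 = -1.
Take r = r_1 = -3/5. Let y(x) = x^r sum_{n>=0} a_n x^n with a_0 = 1.
Substitute y = x^r sum a_n x^n and match x^{r+n}. The recurrence is
  D(n) a_n - 2 a_{n-1} - 1 a_{n-2} = 0,  where D(n) = (r+n)(r+n-1) + (13/5)(r+n) + (3/5).
  a_n = [2 a_{n-1} + 1 a_{n-2}] / D(n).
Since the indicial polynomial factors as (r - r_1)(r - r_2), D(n) = (r_1 + n - r_1)(r_1 + n - r_2) = n(n + 2/5).
Evaluating step by step (a_0 = 1):
  n = 1: D(1) = 1(1 + 2/5) = 7/5; numerator = 2(1) = 2; a_1 = (2)/(7/5) = 10/7
  n = 2: D(2) = 2(2 + 2/5) = 24/5; numerator = 2(10/7) + 1(1) = 27/7; a_2 = (27/7)/(24/5) = 45/56
  n = 3: D(3) = 3(3 + 2/5) = 51/5; numerator = 2(45/56) + 1(10/7) = 85/28; a_3 = (85/28)/(51/5) = 25/84
  n = 4: D(4) = 4(4 + 2/5) = 88/5; numerator = 2(25/84) + 1(45/56) = 235/168; a_4 = (235/168)/(88/5) = 1175/14784

r = -3/5; a_0 = 1; a_1 = 10/7; a_2 = 45/56; a_3 = 25/84; a_4 = 1175/14784


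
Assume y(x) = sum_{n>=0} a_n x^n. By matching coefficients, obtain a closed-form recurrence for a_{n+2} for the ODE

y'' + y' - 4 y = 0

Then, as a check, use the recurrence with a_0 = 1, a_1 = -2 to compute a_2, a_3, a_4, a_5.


Substitute y = sum_n a_n x^n.
y''(x) has coefficient (n+2)(n+1) a_{n+2} at x^n;
y'(x) has coefficient (n+1) a_{n+1} at x^n;
-4 y(x) has coefficient -4 a_n at x^n.
Matching x^n: (n+2)(n+1) a_{n+2} + (n+1) a_{n+1} - 4 a_n = 0.
Thus a_{n+2} = [-(n+1) a_{n+1} + 4 a_n] / ((n+1)(n+2)).

Check with a_0 = 1, a_1 = -2 (apply the recurrence for n = 0, 1, 2, 3): a_0 = 1, a_1 = -2, a_2 = 3, a_3 = -7/3, a_4 = 19/12, a_5 = -47/60.

a_(n+2) = [-(n+1) a_(n+1) + 4 a_n] / ((n+1)(n+2)); check: a_0 = 1, a_1 = -2, a_2 = 3, a_3 = -7/3, a_4 = 19/12, a_5 = -47/60


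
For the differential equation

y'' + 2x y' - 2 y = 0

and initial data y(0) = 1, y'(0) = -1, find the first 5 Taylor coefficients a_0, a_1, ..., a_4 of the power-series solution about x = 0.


Ansatz: y(x) = sum_{n>=0} a_n x^n, so y'(x) = sum_{n>=1} n a_n x^(n-1) and y''(x) = sum_{n>=2} n(n-1) a_n x^(n-2).
Substitute into P(x) y'' + Q(x) y' + R(x) y = 0 with P(x) = 1, Q(x) = 2x, R(x) = -2, and match powers of x.
Initial conditions: a_0 = 1, a_1 = -1.
Setting the coefficient of each power of x to zero and solving order by order (substituting the coefficients already found):
  x^0: 2 a_2 - 2 a_0 = 0  ->  2 a_2 = 2 a_0 = 2  ->  a_2 = 1
  x^1: 6 a_3 = 0  ->  a_3 = 0
  x^2: 12 a_4 + 2 a_2 = 0  ->  12 a_4 = -2 a_2 = -2  ->  a_4 = -1/6
Truncated series: y(x) = 1 - x + x^2 - (1/6) x^4 + O(x^5).

a_0 = 1; a_1 = -1; a_2 = 1; a_3 = 0; a_4 = -1/6


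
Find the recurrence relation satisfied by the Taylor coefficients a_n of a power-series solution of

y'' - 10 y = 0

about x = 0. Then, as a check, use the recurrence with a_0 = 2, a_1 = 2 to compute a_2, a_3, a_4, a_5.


Substitute y = sum_n a_n x^n into y'' + (const) y = 0.
y''(x) = sum_{n>=0} (n+2)(n+1) a_{n+2} x^n.
The ODE becomes sum_n [(n+2)(n+1) a_{n+2} - 10 a_n] x^n = 0.
Setting each coefficient to zero gives the recurrence:
  (n+2)(n+1) a_{n+2} - 10 a_n = 0,
  a_{n+2} = 10 / ((n+1)(n+2)) a_n.

Check with a_0 = 2, a_1 = 2 (apply the recurrence for n = 0, 1, 2, 3): a_0 = 2, a_1 = 2, a_2 = 10, a_3 = 10/3, a_4 = 25/3, a_5 = 5/3.

a_{n+2} = 10/((n+1)(n+2)) * a_n; check: a_0 = 2, a_1 = 2, a_2 = 10, a_3 = 10/3, a_4 = 25/3, a_5 = 5/3


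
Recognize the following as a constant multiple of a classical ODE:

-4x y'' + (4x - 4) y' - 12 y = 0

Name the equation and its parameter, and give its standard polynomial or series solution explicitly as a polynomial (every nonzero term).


All three coefficients share the factor -4; dividing through by -4 gives  x y'' + (1 - x) y' + 3 y = 0.
This matches the Laguerre equation x y'' + (1 - x) y' + n y = 0 with n = 3; the polynomial solution is L_3(x).
With y = sum_k a_k x^k, matching x^k gives (k+1)k a_{k+1} + (k+1) a_{k+1} - k a_k + n a_k = 0, i.e. (k+1)^2 a_{k+1} = (k - n) a_k = (k - 3) a_k. The right side vanishes at k = 3, so the series terminates at degree 3.
Standard normalization L_n(0) = 1 gives a_0 = 1. Work upward with a_{k+1} = (k - 3) a_k / (k+1)^2:
  a_1 = (0 - 3)(1) / 1^2 = -3/1 = -3
  a_2 = (1 - 3)(-3) / 2^2 = 6/4 = 3/2
  a_3 = (2 - 3)(3/2) / 3^2 = (-3/2)/9 = -1/6
Hence L_3(x) = -x^3/6 + 3 x^2/2 - 3 x + 1.

L_3(x); series = -x^3/6 + 3 x^2/2 - 3 x + 1


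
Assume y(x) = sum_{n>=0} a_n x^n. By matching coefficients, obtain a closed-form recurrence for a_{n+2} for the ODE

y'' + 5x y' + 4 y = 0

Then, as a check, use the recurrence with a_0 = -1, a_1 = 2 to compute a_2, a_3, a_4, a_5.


Substitute y = sum_n a_n x^n.
y''(x) has coefficient (n+2)(n+1) a_{n+2} at x^n;
5 x y'(x) has coefficient 5 n a_n at x^n (shift);
4 y(x) has coefficient 4 a_n at x^n.
Matching x^n: (n+2)(n+1) a_{n+2} + (5n + 4) a_n = 0.
Thus a_{n+2} = (-5n - 4) / ((n+1)(n+2)) * a_n.

Check with a_0 = -1, a_1 = 2 (apply the recurrence for n = 0, 1, 2, 3): a_0 = -1, a_1 = 2, a_2 = 2, a_3 = -3, a_4 = -7/3, a_5 = 57/20.

a_(n+2) = (-5n - 4) / ((n+1)(n+2)) * a_n; check: a_0 = -1, a_1 = 2, a_2 = 2, a_3 = -3, a_4 = -7/3, a_5 = 57/20


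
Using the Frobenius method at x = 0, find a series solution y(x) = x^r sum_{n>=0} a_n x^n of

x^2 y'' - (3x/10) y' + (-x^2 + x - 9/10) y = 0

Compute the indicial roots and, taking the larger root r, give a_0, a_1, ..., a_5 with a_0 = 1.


Write in Frobenius form y'' + (p(x)/x) y' + (q(x)/x^2) y = 0:
  p(x) = -3/10,  q(x) = -x^2 + x - 9/10.
Indicial equation: r(r-1) + (-3/10) r + (-9/10) = 0 -> roots r_1 = 9/5, r_2 = -1/2.
Take r = r_1 = 9/5. Let y(x) = x^r sum_{n>=0} a_n x^n with a_0 = 1.
Substitute y = x^r sum a_n x^n and match x^{r+n}. The recurrence is
  D(n) a_n + 1 a_{n-1} - 1 a_{n-2} = 0,  where D(n) = (r+n)(r+n-1) + (-3/10)(r+n) + (-9/10).
  a_n = [-1 a_{n-1} + 1 a_{n-2}] / D(n).
Since the indicial polynomial factors as (r - r_1)(r - r_2), D(n) = (r_1 + n - r_1)(r_1 + n - r_2) = n(n + 23/10).
Evaluating step by step (a_0 = 1):
  n = 1: D(1) = 1(1 + 23/10) = 33/10; numerator = -1(1) = -1; a_1 = (-1)/(33/10) = -10/33
  n = 2: D(2) = 2(2 + 23/10) = 43/5; numerator = -1(-10/33) + 1(1) = 43/33; a_2 = (43/33)/(43/5) = 5/33
  n = 3: D(3) = 3(3 + 23/10) = 159/10; numerator = -1(5/33) + 1(-10/33) = -5/11; a_3 = (-5/11)/(159/10) = -50/1749
  n = 4: D(4) = 4(4 + 23/10) = 126/5; numerator = -1(-50/1749) + 1(5/33) = 105/583; a_4 = (105/583)/(126/5) = 25/3498
  n = 5: D(5) = 5(5 + 23/10) = 73/2; numerator = -1(25/3498) + 1(-50/1749) = -125/3498; a_5 = (-125/3498)/(73/2) = -125/127677

r = 9/5; a_0 = 1; a_1 = -10/33; a_2 = 5/33; a_3 = -50/1749; a_4 = 25/3498; a_5 = -125/127677


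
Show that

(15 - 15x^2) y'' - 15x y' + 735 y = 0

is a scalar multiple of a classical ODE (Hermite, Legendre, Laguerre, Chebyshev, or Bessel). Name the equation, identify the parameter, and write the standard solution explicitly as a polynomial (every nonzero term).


All three coefficients share the factor 15; dividing through by 15 gives  (1 - x^2) y'' - x y' + 49 y = 0.
This matches the Chebyshev equation (1 - x^2) y'' - x y' + n^2 y = 0 (note the -x y' term, not -2x y') with n^2 = 49, so n = 7; the polynomial solution is T_7(x).
With y = sum_k a_k x^k, matching x^k gives (k+2)(k+1) a_{k+2} = (k^2 - n^2) a_k = (k - 7)(k + 7) a_k. The right side vanishes at k = 7, so the series with the parity of 7 terminates at degree 7.
Standard normalization: leading coefficient of T_n is 2^(n-1), so a_7 = 2^6 = 64. Work downward with a_k = (k+1)(k+2) a_{k+2} / ((k - 7)(k + 7)):
  a_5 = (6)(7)(64) / ((5 - 7)(5 + 7)) = 2688/(-24) = -112
  a_3 = (4)(5)(-112) / ((3 - 7)(3 + 7)) = -2240/(-40) = 56
  a_1 = (2)(3)(56) / ((1 - 7)(1 + 7)) = 336/(-48) = -7
Hence T_7(x) = 64 x^7 - 112 x^5 + 56 x^3 - 7 x.

T_7(x); series = 64 x^7 - 112 x^5 + 56 x^3 - 7 x


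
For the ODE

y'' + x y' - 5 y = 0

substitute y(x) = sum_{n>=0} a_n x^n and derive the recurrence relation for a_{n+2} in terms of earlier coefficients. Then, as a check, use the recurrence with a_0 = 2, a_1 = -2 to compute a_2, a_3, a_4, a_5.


Substitute y = sum_n a_n x^n.
y''(x) has coefficient (n+2)(n+1) a_{n+2} at x^n;
x y'(x) has coefficient n a_n at x^n (shift);
-5 y(x) has coefficient -5 a_n at x^n.
Matching x^n: (n+2)(n+1) a_{n+2} + (n - 5) a_n = 0.
Thus a_{n+2} = (-n + 5) / ((n+1)(n+2)) * a_n.

Check with a_0 = 2, a_1 = -2 (apply the recurrence for n = 0, 1, 2, 3): a_0 = 2, a_1 = -2, a_2 = 5, a_3 = -4/3, a_4 = 5/4, a_5 = -2/15.

a_(n+2) = (-n + 5) / ((n+1)(n+2)) * a_n; check: a_0 = 2, a_1 = -2, a_2 = 5, a_3 = -4/3, a_4 = 5/4, a_5 = -2/15


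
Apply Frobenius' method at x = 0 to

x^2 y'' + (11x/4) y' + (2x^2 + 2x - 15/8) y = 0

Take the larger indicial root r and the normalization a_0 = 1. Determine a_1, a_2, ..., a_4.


Write in Frobenius form y'' + (p(x)/x) y' + (q(x)/x^2) y = 0:
  p(x) = 11/4,  q(x) = 2x^2 + 2x - 15/8.
Indicial equation: r(r-1) + (11/4) r + (-15/8) = 0 -> roots r_1 = 3/4, r_2 = -5/2.
Take r = r_1 = 3/4. Let y(x) = x^r sum_{n>=0} a_n x^n with a_0 = 1.
Substitute y = x^r sum a_n x^n and match x^{r+n}. The recurrence is
  D(n) a_n + 2 a_{n-1} + 2 a_{n-2} = 0,  where D(n) = (r+n)(r+n-1) + (11/4)(r+n) + (-15/8).
  a_n = [-2 a_{n-1} - 2 a_{n-2}] / D(n).
Since the indicial polynomial factors as (r - r_1)(r - r_2), D(n) = (r_1 + n - r_1)(r_1 + n - r_2) = n(n + 13/4).
Evaluating step by step (a_0 = 1):
  n = 1: D(1) = 1(1 + 13/4) = 17/4; numerator = -2(1) = -2; a_1 = (-2)/(17/4) = -8/17
  n = 2: D(2) = 2(2 + 13/4) = 21/2; numerator = -2(-8/17) - 2(1) = -18/17; a_2 = (-18/17)/(21/2) = -12/119
  n = 3: D(3) = 3(3 + 13/4) = 75/4; numerator = -2(-12/119) - 2(-8/17) = 8/7; a_3 = (8/7)/(75/4) = 32/525
  n = 4: D(4) = 4(4 + 13/4) = 29; numerator = -2(32/525) - 2(-12/119) = 712/8925; a_4 = (712/8925)/(29) = 712/258825

r = 3/4; a_0 = 1; a_1 = -8/17; a_2 = -12/119; a_3 = 32/525; a_4 = 712/258825


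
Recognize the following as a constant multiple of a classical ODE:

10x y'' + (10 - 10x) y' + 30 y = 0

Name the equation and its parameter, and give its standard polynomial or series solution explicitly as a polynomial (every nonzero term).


All three coefficients share the factor 10; dividing through by 10 gives  x y'' + (1 - x) y' + 3 y = 0.
This matches the Laguerre equation x y'' + (1 - x) y' + n y = 0 with n = 3; the polynomial solution is L_3(x).
With y = sum_k a_k x^k, matching x^k gives (k+1)k a_{k+1} + (k+1) a_{k+1} - k a_k + n a_k = 0, i.e. (k+1)^2 a_{k+1} = (k - n) a_k = (k - 3) a_k. The right side vanishes at k = 3, so the series terminates at degree 3.
Standard normalization L_n(0) = 1 gives a_0 = 1. Work upward with a_{k+1} = (k - 3) a_k / (k+1)^2:
  a_1 = (0 - 3)(1) / 1^2 = -3/1 = -3
  a_2 = (1 - 3)(-3) / 2^2 = 6/4 = 3/2
  a_3 = (2 - 3)(3/2) / 3^2 = (-3/2)/9 = -1/6
Hence L_3(x) = -x^3/6 + 3 x^2/2 - 3 x + 1.

L_3(x); series = -x^3/6 + 3 x^2/2 - 3 x + 1


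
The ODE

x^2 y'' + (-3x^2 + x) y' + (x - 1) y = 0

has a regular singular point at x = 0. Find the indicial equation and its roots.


Divide by x^2 to reach normal form y'' + P_1(x) y' + P_2(x) y = 0 with P_1(x) = -3 + 1/x and P_2(x) = 1/x - 1/x^2.
x = 0 is a singular point because the y'-coefficient -3 + 1/x has a pole at x = 0 and the y-coefficient 1/x - 1/x^2 has a pole at x = 0.
It is a regular singular point because x P_1(x) = p(x) = 1 - 3x and x^2 P_2(x) = q(x) = x - 1 are polynomials, hence analytic at x = 0.
p(0) = 1,  q(0) = -1.
Indicial equation: r(r-1) + p(0) r + q(0) = 0, i.e. r^2 + (p(0) - 1) r + q(0) = 0, i.e. r^2 - 1 = 0.
Discriminant: (0)^2 - 4(-1) = 4, so r = (0 ± 2)/2.
Solving: r_1 = 1, r_2 = -1.

indicial: r^2 - 1 = 0; roots r_1 = 1, r_2 = -1


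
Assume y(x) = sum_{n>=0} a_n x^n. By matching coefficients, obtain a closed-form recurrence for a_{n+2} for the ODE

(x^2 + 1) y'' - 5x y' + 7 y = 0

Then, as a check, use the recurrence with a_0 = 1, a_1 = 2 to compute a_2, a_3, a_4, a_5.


Substitute y = sum_n a_n x^n.
(1 + 1 x^2) y'' contributes (n+2)(n+1) a_{n+2} + n(n-1) a_n at x^n.
-5 x y'(x) contributes -5 n a_n at x^n.
7 y(x) contributes 7 a_n at x^n.
Matching x^n: (n+2)(n+1) a_{n+2} + (n(n-1) - 5 n + 7) a_n = 0.
Thus a_{n+2} = (-n(n-1) + 5 n - 7) / ((n+1)(n+2)) * a_n.

Check with a_0 = 1, a_1 = 2 (apply the recurrence for n = 0, 1, 2, 3): a_0 = 1, a_1 = 2, a_2 = -7/2, a_3 = -2/3, a_4 = -7/24, a_5 = -1/15.

a_(n+2) = (-n(n-1) + 5 n - 7) / ((n+1)(n+2)) * a_n; check: a_0 = 1, a_1 = 2, a_2 = -7/2, a_3 = -2/3, a_4 = -7/24, a_5 = -1/15


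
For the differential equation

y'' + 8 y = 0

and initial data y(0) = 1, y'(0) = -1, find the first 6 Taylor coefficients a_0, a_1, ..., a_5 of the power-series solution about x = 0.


Ansatz: y(x) = sum_{n>=0} a_n x^n, so y'(x) = sum_{n>=1} n a_n x^(n-1) and y''(x) = sum_{n>=2} n(n-1) a_n x^(n-2).
Substitute into P(x) y'' + Q(x) y' + R(x) y = 0 with P(x) = 1, Q(x) = 0, R(x) = 8, and match powers of x.
Initial conditions: a_0 = 1, a_1 = -1.
Setting the coefficient of each power of x to zero and solving order by order (substituting the coefficients already found):
  x^0: 2 a_2 + 8 a_0 = 0  ->  2 a_2 = -8 a_0 = -8  ->  a_2 = -4
  x^1: 6 a_3 + 8 a_1 = 0  ->  6 a_3 = -8 a_1 = 8  ->  a_3 = 4/3
  x^2: 12 a_4 + 8 a_2 = 0  ->  12 a_4 = -8 a_2 = 32  ->  a_4 = 8/3
  x^3: 20 a_5 + 8 a_3 = 0  ->  20 a_5 = -8 a_3 = -32/3  ->  a_5 = -8/15
Truncated series: y(x) = 1 - x - 4 x^2 + (4/3) x^3 + (8/3) x^4 - (8/15) x^5 + O(x^6).

a_0 = 1; a_1 = -1; a_2 = -4; a_3 = 4/3; a_4 = 8/3; a_5 = -8/15


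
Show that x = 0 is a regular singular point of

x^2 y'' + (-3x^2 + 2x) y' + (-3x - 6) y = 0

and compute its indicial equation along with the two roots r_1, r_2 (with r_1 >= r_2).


Divide by x^2 to reach normal form y'' + P_1(x) y' + P_2(x) y = 0 with P_1(x) = -3 + 2/x and P_2(x) = -3/x - 6/x^2.
x = 0 is a singular point because the y'-coefficient -3 + 2/x has a pole at x = 0 and the y-coefficient -3/x - 6/x^2 has a pole at x = 0.
It is a regular singular point because x P_1(x) = p(x) = 2 - 3x and x^2 P_2(x) = q(x) = -3x - 6 are polynomials, hence analytic at x = 0.
p(0) = 2,  q(0) = -6.
Indicial equation: r(r-1) + p(0) r + q(0) = 0, i.e. r^2 + (p(0) - 1) r + q(0) = 0, i.e. r^2 + 1 r - 6 = 0.
Discriminant: (1)^2 - 4(-6) = 25, so r = (-1 ± 5)/2.
Solving: r_1 = 2, r_2 = -3.

indicial: r^2 + 1 r - 6 = 0; roots r_1 = 2, r_2 = -3


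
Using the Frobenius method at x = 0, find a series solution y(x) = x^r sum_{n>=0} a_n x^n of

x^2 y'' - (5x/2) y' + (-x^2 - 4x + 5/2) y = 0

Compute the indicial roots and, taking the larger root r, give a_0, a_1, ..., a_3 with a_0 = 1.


Write in Frobenius form y'' + (p(x)/x) y' + (q(x)/x^2) y = 0:
  p(x) = -5/2,  q(x) = -x^2 - 4x + 5/2.
Indicial equation: r(r-1) + (-5/2) r + (5/2) = 0 -> roots r_1 = 5/2, r_2 = 1.
Take r = r_1 = 5/2. Let y(x) = x^r sum_{n>=0} a_n x^n with a_0 = 1.
Substitute y = x^r sum a_n x^n and match x^{r+n}. The recurrence is
  D(n) a_n - 4 a_{n-1} - 1 a_{n-2} = 0,  where D(n) = (r+n)(r+n-1) + (-5/2)(r+n) + (5/2).
  a_n = [4 a_{n-1} + 1 a_{n-2}] / D(n).
Since the indicial polynomial factors as (r - r_1)(r - r_2), D(n) = (r_1 + n - r_1)(r_1 + n - r_2) = n(n + 3/2).
Evaluating step by step (a_0 = 1):
  n = 1: D(1) = 1(1 + 3/2) = 5/2; numerator = 4(1) = 4; a_1 = (4)/(5/2) = 8/5
  n = 2: D(2) = 2(2 + 3/2) = 7; numerator = 4(8/5) + 1(1) = 37/5; a_2 = (37/5)/(7) = 37/35
  n = 3: D(3) = 3(3 + 3/2) = 27/2; numerator = 4(37/35) + 1(8/5) = 204/35; a_3 = (204/35)/(27/2) = 136/315

r = 5/2; a_0 = 1; a_1 = 8/5; a_2 = 37/35; a_3 = 136/315


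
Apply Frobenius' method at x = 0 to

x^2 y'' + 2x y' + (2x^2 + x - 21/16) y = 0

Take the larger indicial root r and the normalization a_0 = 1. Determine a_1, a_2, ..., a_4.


Write in Frobenius form y'' + (p(x)/x) y' + (q(x)/x^2) y = 0:
  p(x) = 2,  q(x) = 2x^2 + x - 21/16.
Indicial equation: r(r-1) + (2) r + (-21/16) = 0 -> roots r_1 = 3/4, r_2 = -7/4.
Take r = r_1 = 3/4. Let y(x) = x^r sum_{n>=0} a_n x^n with a_0 = 1.
Substitute y = x^r sum a_n x^n and match x^{r+n}. The recurrence is
  D(n) a_n + 1 a_{n-1} + 2 a_{n-2} = 0,  where D(n) = (r+n)(r+n-1) + (2)(r+n) + (-21/16).
  a_n = [-1 a_{n-1} - 2 a_{n-2}] / D(n).
Since the indicial polynomial factors as (r - r_1)(r - r_2), D(n) = (r_1 + n - r_1)(r_1 + n - r_2) = n(n + 5/2).
Evaluating step by step (a_0 = 1):
  n = 1: D(1) = 1(1 + 5/2) = 7/2; numerator = -1(1) = -1; a_1 = (-1)/(7/2) = -2/7
  n = 2: D(2) = 2(2 + 5/2) = 9; numerator = -1(-2/7) - 2(1) = -12/7; a_2 = (-12/7)/(9) = -4/21
  n = 3: D(3) = 3(3 + 5/2) = 33/2; numerator = -1(-4/21) - 2(-2/7) = 16/21; a_3 = (16/21)/(33/2) = 32/693
  n = 4: D(4) = 4(4 + 5/2) = 26; numerator = -1(32/693) - 2(-4/21) = 232/693; a_4 = (232/693)/(26) = 116/9009

r = 3/4; a_0 = 1; a_1 = -2/7; a_2 = -4/21; a_3 = 32/693; a_4 = 116/9009


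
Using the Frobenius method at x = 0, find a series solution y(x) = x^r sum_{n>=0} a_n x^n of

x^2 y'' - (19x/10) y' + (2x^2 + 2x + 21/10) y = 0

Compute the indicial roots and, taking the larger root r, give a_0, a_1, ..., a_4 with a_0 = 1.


Write in Frobenius form y'' + (p(x)/x) y' + (q(x)/x^2) y = 0:
  p(x) = -19/10,  q(x) = 2x^2 + 2x + 21/10.
Indicial equation: r(r-1) + (-19/10) r + (21/10) = 0 -> roots r_1 = 3/2, r_2 = 7/5.
Take r = r_1 = 3/2. Let y(x) = x^r sum_{n>=0} a_n x^n with a_0 = 1.
Substitute y = x^r sum a_n x^n and match x^{r+n}. The recurrence is
  D(n) a_n + 2 a_{n-1} + 2 a_{n-2} = 0,  where D(n) = (r+n)(r+n-1) + (-19/10)(r+n) + (21/10).
  a_n = [-2 a_{n-1} - 2 a_{n-2}] / D(n).
Since the indicial polynomial factors as (r - r_1)(r - r_2), D(n) = (r_1 + n - r_1)(r_1 + n - r_2) = n(n + 1/10).
Evaluating step by step (a_0 = 1):
  n = 1: D(1) = 1(1 + 1/10) = 11/10; numerator = -2(1) = -2; a_1 = (-2)/(11/10) = -20/11
  n = 2: D(2) = 2(2 + 1/10) = 21/5; numerator = -2(-20/11) - 2(1) = 18/11; a_2 = (18/11)/(21/5) = 30/77
  n = 3: D(3) = 3(3 + 1/10) = 93/10; numerator = -2(30/77) - 2(-20/11) = 20/7; a_3 = (20/7)/(93/10) = 200/651
  n = 4: D(4) = 4(4 + 1/10) = 82/5; numerator = -2(200/651) - 2(30/77) = -9980/7161; a_4 = (-9980/7161)/(82/5) = -24950/293601

r = 3/2; a_0 = 1; a_1 = -20/11; a_2 = 30/77; a_3 = 200/651; a_4 = -24950/293601


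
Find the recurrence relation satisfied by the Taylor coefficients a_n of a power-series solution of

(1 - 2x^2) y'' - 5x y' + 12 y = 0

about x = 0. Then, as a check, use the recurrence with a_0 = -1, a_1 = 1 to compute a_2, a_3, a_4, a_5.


Substitute y = sum_n a_n x^n.
(1 - 2 x^2) y'' contributes (n+2)(n+1) a_{n+2} - 2 n(n-1) a_n at x^n.
-5 x y'(x) contributes -5 n a_n at x^n.
12 y(x) contributes 12 a_n at x^n.
Matching x^n: (n+2)(n+1) a_{n+2} + (-2 n(n-1) - 5 n + 12) a_n = 0.
Thus a_{n+2} = (2 n(n-1) + 5 n - 12) / ((n+1)(n+2)) * a_n.

Check with a_0 = -1, a_1 = 1 (apply the recurrence for n = 0, 1, 2, 3): a_0 = -1, a_1 = 1, a_2 = 6, a_3 = -7/6, a_4 = 1, a_5 = -7/8.

a_(n+2) = (2 n(n-1) + 5 n - 12) / ((n+1)(n+2)) * a_n; check: a_0 = -1, a_1 = 1, a_2 = 6, a_3 = -7/6, a_4 = 1, a_5 = -7/8


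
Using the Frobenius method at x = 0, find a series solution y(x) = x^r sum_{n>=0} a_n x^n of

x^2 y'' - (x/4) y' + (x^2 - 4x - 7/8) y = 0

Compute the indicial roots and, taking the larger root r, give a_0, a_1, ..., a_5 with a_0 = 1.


Write in Frobenius form y'' + (p(x)/x) y' + (q(x)/x^2) y = 0:
  p(x) = -1/4,  q(x) = x^2 - 4x - 7/8.
Indicial equation: r(r-1) + (-1/4) r + (-7/8) = 0 -> roots r_1 = 7/4, r_2 = -1/2.
Take r = r_1 = 7/4. Let y(x) = x^r sum_{n>=0} a_n x^n with a_0 = 1.
Substitute y = x^r sum a_n x^n and match x^{r+n}. The recurrence is
  D(n) a_n - 4 a_{n-1} + 1 a_{n-2} = 0,  where D(n) = (r+n)(r+n-1) + (-1/4)(r+n) + (-7/8).
  a_n = [4 a_{n-1} - 1 a_{n-2}] / D(n).
Since the indicial polynomial factors as (r - r_1)(r - r_2), D(n) = (r_1 + n - r_1)(r_1 + n - r_2) = n(n + 9/4).
Evaluating step by step (a_0 = 1):
  n = 1: D(1) = 1(1 + 9/4) = 13/4; numerator = 4(1) = 4; a_1 = (4)/(13/4) = 16/13
  n = 2: D(2) = 2(2 + 9/4) = 17/2; numerator = 4(16/13) - 1(1) = 51/13; a_2 = (51/13)/(17/2) = 6/13
  n = 3: D(3) = 3(3 + 9/4) = 63/4; numerator = 4(6/13) - 1(16/13) = 8/13; a_3 = (8/13)/(63/4) = 32/819
  n = 4: D(4) = 4(4 + 9/4) = 25; numerator = 4(32/819) - 1(6/13) = -250/819; a_4 = (-250/819)/(25) = -10/819
  n = 5: D(5) = 5(5 + 9/4) = 145/4; numerator = 4(-10/819) - 1(32/819) = -8/91; a_5 = (-8/91)/(145/4) = -32/13195

r = 7/4; a_0 = 1; a_1 = 16/13; a_2 = 6/13; a_3 = 32/819; a_4 = -10/819; a_5 = -32/13195


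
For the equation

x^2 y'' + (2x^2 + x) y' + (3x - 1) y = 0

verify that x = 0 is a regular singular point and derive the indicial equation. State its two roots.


Divide by x^2 to reach normal form y'' + P_1(x) y' + P_2(x) y = 0 with P_1(x) = 2 + 1/x and P_2(x) = 3/x - 1/x^2.
x = 0 is a singular point because the y'-coefficient 2 + 1/x has a pole at x = 0 and the y-coefficient 3/x - 1/x^2 has a pole at x = 0.
It is a regular singular point because x P_1(x) = p(x) = 2x + 1 and x^2 P_2(x) = q(x) = 3x - 1 are polynomials, hence analytic at x = 0.
p(0) = 1,  q(0) = -1.
Indicial equation: r(r-1) + p(0) r + q(0) = 0, i.e. r^2 + (p(0) - 1) r + q(0) = 0, i.e. r^2 - 1 = 0.
Discriminant: (0)^2 - 4(-1) = 4, so r = (0 ± 2)/2.
Solving: r_1 = 1, r_2 = -1.

indicial: r^2 - 1 = 0; roots r_1 = 1, r_2 = -1


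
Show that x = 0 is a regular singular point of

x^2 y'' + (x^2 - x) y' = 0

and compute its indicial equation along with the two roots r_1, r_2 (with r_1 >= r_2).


Divide by x^2 to reach normal form y'' + P_1(x) y' + P_2(x) y = 0 with P_1(x) = 1 - 1/x and P_2(x) = 0.
x = 0 is a singular point because the y'-coefficient 1 - 1/x has a pole at x = 0.
It is a regular singular point because x P_1(x) = p(x) = x - 1 and x^2 P_2(x) = q(x) = 0 are polynomials, hence analytic at x = 0.
p(0) = -1,  q(0) = 0.
Indicial equation: r(r-1) + p(0) r + q(0) = 0, i.e. r^2 + (p(0) - 1) r + q(0) = 0, i.e. r^2 - 2 r = 0.
Discriminant: (-2)^2 - 4(0) = 4, so r = (2 ± 2)/2.
Solving: r_1 = 2, r_2 = 0.

indicial: r^2 - 2 r = 0; roots r_1 = 2, r_2 = 0


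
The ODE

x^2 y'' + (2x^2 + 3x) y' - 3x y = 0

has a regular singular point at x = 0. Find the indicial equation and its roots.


Divide by x^2 to reach normal form y'' + P_1(x) y' + P_2(x) y = 0 with P_1(x) = 2 + 3/x and P_2(x) = -3/x.
x = 0 is a singular point because the y'-coefficient 2 + 3/x has a pole at x = 0 and the y-coefficient -3/x has a pole at x = 0.
It is a regular singular point because x P_1(x) = p(x) = 2x + 3 and x^2 P_2(x) = q(x) = -3x are polynomials, hence analytic at x = 0.
p(0) = 3,  q(0) = 0.
Indicial equation: r(r-1) + p(0) r + q(0) = 0, i.e. r^2 + (p(0) - 1) r + q(0) = 0, i.e. r^2 + 2 r = 0.
Discriminant: (2)^2 - 4(0) = 4, so r = (-2 ± 2)/2.
Solving: r_1 = 0, r_2 = -2.

indicial: r^2 + 2 r = 0; roots r_1 = 0, r_2 = -2


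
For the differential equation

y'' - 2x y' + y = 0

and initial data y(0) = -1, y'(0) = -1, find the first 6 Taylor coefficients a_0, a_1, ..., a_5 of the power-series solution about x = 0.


Ansatz: y(x) = sum_{n>=0} a_n x^n, so y'(x) = sum_{n>=1} n a_n x^(n-1) and y''(x) = sum_{n>=2} n(n-1) a_n x^(n-2).
Substitute into P(x) y'' + Q(x) y' + R(x) y = 0 with P(x) = 1, Q(x) = -2x, R(x) = 1, and match powers of x.
Initial conditions: a_0 = -1, a_1 = -1.
Setting the coefficient of each power of x to zero and solving order by order (substituting the coefficients already found):
  x^0: 2 a_2 + a_0 = 0  ->  2 a_2 = -a_0 = 1  ->  a_2 = 1/2
  x^1: 6 a_3 - a_1 = 0  ->  6 a_3 = a_1 = -1  ->  a_3 = -1/6
  x^2: 12 a_4 - 3 a_2 = 0  ->  12 a_4 = 3 a_2 = 3/2  ->  a_4 = 1/8
  x^3: 20 a_5 - 5 a_3 = 0  ->  20 a_5 = 5 a_3 = -5/6  ->  a_5 = -1/24
Truncated series: y(x) = -1 - x + (1/2) x^2 - (1/6) x^3 + (1/8) x^4 - (1/24) x^5 + O(x^6).

a_0 = -1; a_1 = -1; a_2 = 1/2; a_3 = -1/6; a_4 = 1/8; a_5 = -1/24


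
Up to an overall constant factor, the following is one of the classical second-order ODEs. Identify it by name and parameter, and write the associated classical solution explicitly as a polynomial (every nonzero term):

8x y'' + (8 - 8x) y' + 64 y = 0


All three coefficients share the factor 8; dividing through by 8 gives  x y'' + (1 - x) y' + 8 y = 0.
This matches the Laguerre equation x y'' + (1 - x) y' + n y = 0 with n = 8; the polynomial solution is L_8(x).
With y = sum_k a_k x^k, matching x^k gives (k+1)k a_{k+1} + (k+1) a_{k+1} - k a_k + n a_k = 0, i.e. (k+1)^2 a_{k+1} = (k - n) a_k = (k - 8) a_k. The right side vanishes at k = 8, so the series terminates at degree 8.
Standard normalization L_n(0) = 1 gives a_0 = 1. Work upward with a_{k+1} = (k - 8) a_k / (k+1)^2:
  a_1 = (0 - 8)(1) / 1^2 = -8/1 = -8
  a_2 = (1 - 8)(-8) / 2^2 = 56/4 = 14
  a_3 = (2 - 8)(14) / 3^2 = -84/9 = -28/3
  a_4 = (3 - 8)(-28/3) / 4^2 = (140/3)/16 = 35/12
  a_5 = (4 - 8)(35/12) / 5^2 = (-35/3)/25 = -7/15
  a_6 = (5 - 8)(-7/15) / 6^2 = (7/5)/36 = 7/180
  a_7 = (6 - 8)(7/180) / 7^2 = (-7/90)/49 = -1/630
  a_8 = (7 - 8)(-1/630) / 8^2 = (1/630)/64 = 1/40320
Hence L_8(x) = x^8/40320 - x^7/630 + 7 x^6/180 - 7 x^5/15 + 35 x^4/12 - 28 x^3/3 + 14 x^2 - 8 x + 1.

L_8(x); series = x^8/40320 - x^7/630 + 7 x^6/180 - 7 x^5/15 + 35 x^4/12 - 28 x^3/3 + 14 x^2 - 8 x + 1


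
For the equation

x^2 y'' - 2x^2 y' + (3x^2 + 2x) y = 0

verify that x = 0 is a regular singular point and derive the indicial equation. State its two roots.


Divide by x^2 to reach normal form y'' + P_1(x) y' + P_2(x) y = 0 with P_1(x) = -2 and P_2(x) = 3 + 2/x.
x = 0 is a singular point because the y-coefficient 3 + 2/x has a pole at x = 0.
It is a regular singular point because x P_1(x) = p(x) = -2x and x^2 P_2(x) = q(x) = 3x^2 + 2x are polynomials, hence analytic at x = 0.
p(0) = 0,  q(0) = 0.
Indicial equation: r(r-1) + p(0) r + q(0) = 0, i.e. r^2 + (p(0) - 1) r + q(0) = 0, i.e. r^2 - 1 r = 0.
Discriminant: (-1)^2 - 4(0) = 1, so r = (1 ± 1)/2.
Solving: r_1 = 1, r_2 = 0.

indicial: r^2 - 1 r = 0; roots r_1 = 1, r_2 = 0


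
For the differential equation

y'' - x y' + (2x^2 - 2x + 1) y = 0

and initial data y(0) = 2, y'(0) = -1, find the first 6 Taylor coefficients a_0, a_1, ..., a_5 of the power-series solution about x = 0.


Ansatz: y(x) = sum_{n>=0} a_n x^n, so y'(x) = sum_{n>=1} n a_n x^(n-1) and y''(x) = sum_{n>=2} n(n-1) a_n x^(n-2).
Substitute into P(x) y'' + Q(x) y' + R(x) y = 0 with P(x) = 1, Q(x) = -x, R(x) = 2x^2 - 2x + 1, and match powers of x.
Initial conditions: a_0 = 2, a_1 = -1.
Setting the coefficient of each power of x to zero and solving order by order (substituting the coefficients already found):
  x^0: 2 a_2 + a_0 = 0  ->  2 a_2 = -a_0 = -2  ->  a_2 = -1
  x^1: 6 a_3 - 2 a_0 = 0  ->  6 a_3 = 2 a_0 = 4  ->  a_3 = 2/3
  x^2: 12 a_4 - a_2 - 2 a_1 + 2 a_0 = 0  ->  12 a_4 = a_2 + 2 a_1 - 2 a_0 = -7  ->  a_4 = -7/12
  x^3: 20 a_5 - 2 a_3 - 2 a_2 + 2 a_1 = 0  ->  20 a_5 = 2 a_3 + 2 a_2 - 2 a_1 = 4/3  ->  a_5 = 1/15
Truncated series: y(x) = 2 - x - x^2 + (2/3) x^3 - (7/12) x^4 + (1/15) x^5 + O(x^6).

a_0 = 2; a_1 = -1; a_2 = -1; a_3 = 2/3; a_4 = -7/12; a_5 = 1/15


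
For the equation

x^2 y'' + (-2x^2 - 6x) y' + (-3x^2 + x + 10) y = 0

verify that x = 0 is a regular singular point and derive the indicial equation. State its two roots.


Divide by x^2 to reach normal form y'' + P_1(x) y' + P_2(x) y = 0 with P_1(x) = -2 - 6/x and P_2(x) = -3 + 1/x + 10/x^2.
x = 0 is a singular point because the y'-coefficient -2 - 6/x has a pole at x = 0 and the y-coefficient -3 + 1/x + 10/x^2 has a pole at x = 0.
It is a regular singular point because x P_1(x) = p(x) = -2x - 6 and x^2 P_2(x) = q(x) = -3x^2 + x + 10 are polynomials, hence analytic at x = 0.
p(0) = -6,  q(0) = 10.
Indicial equation: r(r-1) + p(0) r + q(0) = 0, i.e. r^2 + (p(0) - 1) r + q(0) = 0, i.e. r^2 - 7 r + 10 = 0.
Discriminant: (-7)^2 - 4(10) = 9, so r = (7 ± 3)/2.
Solving: r_1 = 5, r_2 = 2.

indicial: r^2 - 7 r + 10 = 0; roots r_1 = 5, r_2 = 2


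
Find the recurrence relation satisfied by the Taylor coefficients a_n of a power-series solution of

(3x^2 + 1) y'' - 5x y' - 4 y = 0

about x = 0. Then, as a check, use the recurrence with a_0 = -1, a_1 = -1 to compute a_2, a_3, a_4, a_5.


Substitute y = sum_n a_n x^n.
(1 + 3 x^2) y'' contributes (n+2)(n+1) a_{n+2} + 3 n(n-1) a_n at x^n.
-5 x y'(x) contributes -5 n a_n at x^n.
-4 y(x) contributes -4 a_n at x^n.
Matching x^n: (n+2)(n+1) a_{n+2} + (3 n(n-1) - 5 n - 4) a_n = 0.
Thus a_{n+2} = (-3 n(n-1) + 5 n + 4) / ((n+1)(n+2)) * a_n.

Check with a_0 = -1, a_1 = -1 (apply the recurrence for n = 0, 1, 2, 3): a_0 = -1, a_1 = -1, a_2 = -2, a_3 = -3/2, a_4 = -4/3, a_5 = -3/40.

a_(n+2) = (-3 n(n-1) + 5 n + 4) / ((n+1)(n+2)) * a_n; check: a_0 = -1, a_1 = -1, a_2 = -2, a_3 = -3/2, a_4 = -4/3, a_5 = -3/40
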